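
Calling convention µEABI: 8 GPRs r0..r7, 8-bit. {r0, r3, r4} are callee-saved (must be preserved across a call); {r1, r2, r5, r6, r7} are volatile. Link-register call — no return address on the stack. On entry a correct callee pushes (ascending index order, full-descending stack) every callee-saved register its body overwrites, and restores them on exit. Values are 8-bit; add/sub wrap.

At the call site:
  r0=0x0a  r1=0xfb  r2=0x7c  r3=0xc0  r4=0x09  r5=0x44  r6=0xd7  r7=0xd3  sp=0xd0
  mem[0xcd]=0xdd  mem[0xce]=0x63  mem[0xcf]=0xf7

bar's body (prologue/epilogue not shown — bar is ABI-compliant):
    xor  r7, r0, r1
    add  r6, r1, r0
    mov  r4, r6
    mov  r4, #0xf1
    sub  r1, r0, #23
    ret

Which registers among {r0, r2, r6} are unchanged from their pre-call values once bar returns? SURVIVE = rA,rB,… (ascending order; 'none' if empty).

SURVIVE = r0,r2

prologue: push r4 -> mem[0xcf]=0x09, sp=0xcf
body[0] xor  r7, r0, r1 -> r7=0xf1
body[1] add  r6, r1, r0 -> r6=0x05
body[2] mov  r4, r6 -> r4=0x05
body[3] mov  r4, #0xf1 -> r4=0xf1
body[4] sub  r1, r0, #23 -> r1=0xf3
epilogue: pop r4=0x09, sp=0xd0
r0: callee-saved, written=False
r2: caller-saved, written=False
r6: caller-saved, written=True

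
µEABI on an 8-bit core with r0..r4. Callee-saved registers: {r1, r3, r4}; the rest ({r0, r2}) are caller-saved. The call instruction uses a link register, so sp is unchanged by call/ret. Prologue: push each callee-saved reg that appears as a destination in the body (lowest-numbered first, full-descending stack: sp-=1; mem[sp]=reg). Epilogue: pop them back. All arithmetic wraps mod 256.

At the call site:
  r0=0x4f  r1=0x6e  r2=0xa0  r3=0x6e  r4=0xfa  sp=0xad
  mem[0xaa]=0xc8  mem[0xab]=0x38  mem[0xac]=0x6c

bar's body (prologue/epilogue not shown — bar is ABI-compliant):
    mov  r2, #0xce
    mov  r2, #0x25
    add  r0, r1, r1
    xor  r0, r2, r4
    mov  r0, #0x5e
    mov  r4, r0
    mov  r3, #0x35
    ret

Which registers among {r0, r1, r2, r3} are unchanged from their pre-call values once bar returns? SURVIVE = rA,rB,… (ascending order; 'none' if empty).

prologue: push r3 -> mem[0xac]=0x6e, sp=0xac
prologue: push r4 -> mem[0xab]=0xfa, sp=0xab
body[0] mov  r2, #0xce -> r2=0xce
body[1] mov  r2, #0x25 -> r2=0x25
body[2] add  r0, r1, r1 -> r0=0xdc
body[3] xor  r0, r2, r4 -> r0=0xdf
body[4] mov  r0, #0x5e -> r0=0x5e
body[5] mov  r4, r0 -> r4=0x5e
body[6] mov  r3, #0x35 -> r3=0x35
epilogue: pop r4=0xfa, sp=0xac
epilogue: pop r3=0x6e, sp=0xad
r0: caller-saved, written=True
r1: callee-saved, written=False
r2: caller-saved, written=True
r3: callee-saved, written=True

SURVIVE = r1,r3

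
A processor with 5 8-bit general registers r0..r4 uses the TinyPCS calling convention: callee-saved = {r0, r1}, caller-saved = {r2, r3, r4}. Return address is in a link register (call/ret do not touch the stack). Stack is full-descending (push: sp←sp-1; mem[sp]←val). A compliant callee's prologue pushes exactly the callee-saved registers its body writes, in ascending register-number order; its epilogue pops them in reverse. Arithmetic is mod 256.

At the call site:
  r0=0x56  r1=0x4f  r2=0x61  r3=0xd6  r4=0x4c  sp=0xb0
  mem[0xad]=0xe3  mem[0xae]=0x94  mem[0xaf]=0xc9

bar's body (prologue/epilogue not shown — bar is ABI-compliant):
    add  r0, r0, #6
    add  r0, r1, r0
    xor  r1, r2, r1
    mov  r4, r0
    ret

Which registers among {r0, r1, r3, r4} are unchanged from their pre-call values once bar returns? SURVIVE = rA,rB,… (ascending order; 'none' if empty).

SURVIVE = r0,r1,r3

prologue: push r0 -> mem[0xaf]=0x56, sp=0xaf
prologue: push r1 -> mem[0xae]=0x4f, sp=0xae
body[0] add  r0, r0, #6 -> r0=0x5c
body[1] add  r0, r1, r0 -> r0=0xab
body[2] xor  r1, r2, r1 -> r1=0x2e
body[3] mov  r4, r0 -> r4=0xab
epilogue: pop r1=0x4f, sp=0xaf
epilogue: pop r0=0x56, sp=0xb0
r0: callee-saved, written=True
r1: callee-saved, written=True
r3: caller-saved, written=False
r4: caller-saved, written=True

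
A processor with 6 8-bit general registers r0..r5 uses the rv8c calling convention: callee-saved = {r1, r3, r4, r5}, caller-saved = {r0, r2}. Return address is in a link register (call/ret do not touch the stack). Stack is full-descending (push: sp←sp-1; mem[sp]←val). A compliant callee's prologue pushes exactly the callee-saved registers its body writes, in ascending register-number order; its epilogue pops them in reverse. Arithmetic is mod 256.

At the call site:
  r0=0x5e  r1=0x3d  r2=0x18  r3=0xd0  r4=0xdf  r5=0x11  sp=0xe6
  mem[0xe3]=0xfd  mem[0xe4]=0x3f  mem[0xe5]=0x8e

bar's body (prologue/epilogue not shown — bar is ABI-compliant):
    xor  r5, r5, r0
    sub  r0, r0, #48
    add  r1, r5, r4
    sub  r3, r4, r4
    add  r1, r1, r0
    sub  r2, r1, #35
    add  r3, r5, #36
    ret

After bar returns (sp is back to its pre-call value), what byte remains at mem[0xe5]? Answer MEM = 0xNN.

prologue: push r1 -> mem[0xe5]=0x3d, sp=0xe5
prologue: push r3 -> mem[0xe4]=0xd0, sp=0xe4
prologue: push r5 -> mem[0xe3]=0x11, sp=0xe3
body[0] xor  r5, r5, r0 -> r5=0x4f
body[1] sub  r0, r0, #48 -> r0=0x2e
body[2] add  r1, r5, r4 -> r1=0x2e
body[3] sub  r3, r4, r4 -> r3=0x00
body[4] add  r1, r1, r0 -> r1=0x5c
body[5] sub  r2, r1, #35 -> r2=0x39
body[6] add  r3, r5, #36 -> r3=0x73
epilogue: pop r5=0x11, sp=0xe4
epilogue: pop r3=0xd0, sp=0xe5
epilogue: pop r1=0x3d, sp=0xe6
prologue pushed ['r1', 'r3', 'r5'] at ['0xe5', '0xe4', '0xe3']

MEM = 0x3d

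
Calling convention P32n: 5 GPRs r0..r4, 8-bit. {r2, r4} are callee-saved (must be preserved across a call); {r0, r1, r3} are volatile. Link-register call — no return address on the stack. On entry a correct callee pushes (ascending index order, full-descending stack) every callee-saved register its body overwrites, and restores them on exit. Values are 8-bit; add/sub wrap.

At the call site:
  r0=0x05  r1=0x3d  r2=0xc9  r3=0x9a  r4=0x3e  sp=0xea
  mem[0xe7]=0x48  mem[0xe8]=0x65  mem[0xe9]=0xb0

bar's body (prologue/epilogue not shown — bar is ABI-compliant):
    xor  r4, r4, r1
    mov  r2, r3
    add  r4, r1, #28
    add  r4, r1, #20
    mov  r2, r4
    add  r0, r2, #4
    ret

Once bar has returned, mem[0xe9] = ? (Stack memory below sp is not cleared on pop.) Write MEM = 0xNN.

prologue: push r2 → mem[0xe9]=0xc9, sp=0xe9
prologue: push r4 → mem[0xe8]=0x3e, sp=0xe8
body[0] xor  r4, r4, r1 → r4=0x03
body[1] mov  r2, r3 → r2=0x9a
body[2] add  r4, r1, #28 → r4=0x59
body[3] add  r4, r1, #20 → r4=0x51
body[4] mov  r2, r4 → r2=0x51
body[5] add  r0, r2, #4 → r0=0x55
epilogue: pop r4=0x3e, sp=0xe9
epilogue: pop r2=0xc9, sp=0xea
prologue pushed ['r2', 'r4'] at ['0xe9', '0xe8']

MEM = 0xc9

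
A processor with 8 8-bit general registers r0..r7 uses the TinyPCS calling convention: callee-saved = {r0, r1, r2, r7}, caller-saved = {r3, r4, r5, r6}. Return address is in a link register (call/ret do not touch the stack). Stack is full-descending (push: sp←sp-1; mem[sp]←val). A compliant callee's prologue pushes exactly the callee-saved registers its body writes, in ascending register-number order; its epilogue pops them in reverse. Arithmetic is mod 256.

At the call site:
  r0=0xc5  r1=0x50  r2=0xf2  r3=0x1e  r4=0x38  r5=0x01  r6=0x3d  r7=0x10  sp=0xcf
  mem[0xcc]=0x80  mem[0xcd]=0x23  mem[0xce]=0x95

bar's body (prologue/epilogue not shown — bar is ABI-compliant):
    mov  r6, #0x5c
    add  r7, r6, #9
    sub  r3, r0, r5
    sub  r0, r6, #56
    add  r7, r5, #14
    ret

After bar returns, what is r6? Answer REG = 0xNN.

prologue: push r0 -> mem[0xce]=0xc5, sp=0xce
prologue: push r7 -> mem[0xcd]=0x10, sp=0xcd
body[0] mov  r6, #0x5c -> r6=0x5c
body[1] add  r7, r6, #9 -> r7=0x65
body[2] sub  r3, r0, r5 -> r3=0xc4
body[3] sub  r0, r6, #56 -> r0=0x24
body[4] add  r7, r5, #14 -> r7=0x0f
epilogue: pop r7=0x10, sp=0xce
epilogue: pop r0=0xc5, sp=0xcf
r6 is caller-saved -> body value

REG = 0x5c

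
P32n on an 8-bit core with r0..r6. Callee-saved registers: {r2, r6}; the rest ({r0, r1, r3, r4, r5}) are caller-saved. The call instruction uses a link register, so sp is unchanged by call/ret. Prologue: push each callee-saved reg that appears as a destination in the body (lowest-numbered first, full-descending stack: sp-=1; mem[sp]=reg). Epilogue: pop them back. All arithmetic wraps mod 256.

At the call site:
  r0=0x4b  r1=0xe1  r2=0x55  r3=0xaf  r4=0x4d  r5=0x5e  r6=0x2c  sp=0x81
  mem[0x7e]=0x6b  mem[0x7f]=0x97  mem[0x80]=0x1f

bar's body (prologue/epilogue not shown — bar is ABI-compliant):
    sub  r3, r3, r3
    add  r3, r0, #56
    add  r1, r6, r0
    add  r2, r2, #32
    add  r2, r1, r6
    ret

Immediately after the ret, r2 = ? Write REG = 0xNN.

prologue: push r2 → mem[0x80]=0x55, sp=0x80
body[0] sub  r3, r3, r3 → r3=0x00
body[1] add  r3, r0, #56 → r3=0x83
body[2] add  r1, r6, r0 → r1=0x77
body[3] add  r2, r2, #32 → r2=0x75
body[4] add  r2, r1, r6 → r2=0xa3
epilogue: pop r2=0x55, sp=0x81
r2 is callee-saved → restored

REG = 0x55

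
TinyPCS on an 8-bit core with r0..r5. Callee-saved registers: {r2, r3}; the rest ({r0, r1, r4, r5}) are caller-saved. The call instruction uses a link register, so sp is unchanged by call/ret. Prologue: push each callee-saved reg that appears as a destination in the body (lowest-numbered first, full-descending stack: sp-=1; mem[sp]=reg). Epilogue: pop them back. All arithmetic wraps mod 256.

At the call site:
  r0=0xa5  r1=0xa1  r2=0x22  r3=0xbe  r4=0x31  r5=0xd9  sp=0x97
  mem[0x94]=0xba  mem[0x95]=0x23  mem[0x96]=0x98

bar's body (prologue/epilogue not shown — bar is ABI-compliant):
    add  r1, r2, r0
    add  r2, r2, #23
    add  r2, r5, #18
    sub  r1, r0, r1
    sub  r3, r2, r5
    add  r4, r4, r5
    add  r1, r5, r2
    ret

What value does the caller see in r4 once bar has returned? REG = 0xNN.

prologue: push r2 -> mem[0x96]=0x22, sp=0x96
prologue: push r3 -> mem[0x95]=0xbe, sp=0x95
body[0] add  r1, r2, r0 -> r1=0xc7
body[1] add  r2, r2, #23 -> r2=0x39
body[2] add  r2, r5, #18 -> r2=0xeb
body[3] sub  r1, r0, r1 -> r1=0xde
body[4] sub  r3, r2, r5 -> r3=0x12
body[5] add  r4, r4, r5 -> r4=0x0a
body[6] add  r1, r5, r2 -> r1=0xc4
epilogue: pop r3=0xbe, sp=0x96
epilogue: pop r2=0x22, sp=0x97
r4 is caller-saved -> body value

REG = 0x0a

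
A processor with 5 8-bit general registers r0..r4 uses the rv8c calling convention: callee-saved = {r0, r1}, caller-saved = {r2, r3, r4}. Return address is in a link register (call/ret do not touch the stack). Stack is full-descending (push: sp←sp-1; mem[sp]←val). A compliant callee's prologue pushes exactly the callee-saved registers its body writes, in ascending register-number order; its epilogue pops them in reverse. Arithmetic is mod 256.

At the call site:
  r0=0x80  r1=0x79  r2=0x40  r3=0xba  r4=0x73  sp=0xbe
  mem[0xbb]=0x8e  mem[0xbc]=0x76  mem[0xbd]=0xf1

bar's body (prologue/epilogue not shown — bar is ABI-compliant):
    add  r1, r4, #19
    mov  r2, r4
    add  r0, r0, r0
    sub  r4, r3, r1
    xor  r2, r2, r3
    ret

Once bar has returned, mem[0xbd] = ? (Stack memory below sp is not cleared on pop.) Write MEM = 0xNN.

MEM = 0x80

prologue: push r0 → mem[0xbd]=0x80, sp=0xbd
prologue: push r1 → mem[0xbc]=0x79, sp=0xbc
body[0] add  r1, r4, #19 → r1=0x86
body[1] mov  r2, r4 → r2=0x73
body[2] add  r0, r0, r0 → r0=0x00
body[3] sub  r4, r3, r1 → r4=0x34
body[4] xor  r2, r2, r3 → r2=0xc9
epilogue: pop r1=0x79, sp=0xbd
epilogue: pop r0=0x80, sp=0xbe
prologue pushed ['r0', 'r1'] at ['0xbd', '0xbc']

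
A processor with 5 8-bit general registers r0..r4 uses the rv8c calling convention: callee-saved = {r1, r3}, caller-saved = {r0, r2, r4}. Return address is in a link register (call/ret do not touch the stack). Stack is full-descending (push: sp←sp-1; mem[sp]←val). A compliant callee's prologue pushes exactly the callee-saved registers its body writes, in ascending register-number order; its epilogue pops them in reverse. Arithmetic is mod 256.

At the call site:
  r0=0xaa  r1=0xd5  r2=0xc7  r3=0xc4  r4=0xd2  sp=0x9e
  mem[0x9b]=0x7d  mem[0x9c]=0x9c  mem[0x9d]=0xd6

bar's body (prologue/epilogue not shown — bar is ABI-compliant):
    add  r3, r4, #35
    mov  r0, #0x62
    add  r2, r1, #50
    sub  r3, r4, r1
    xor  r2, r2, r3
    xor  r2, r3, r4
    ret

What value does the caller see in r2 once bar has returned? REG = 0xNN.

REG = 0x2f

prologue: push r3 → mem[0x9d]=0xc4, sp=0x9d
body[0] add  r3, r4, #35 → r3=0xf5
body[1] mov  r0, #0x62 → r0=0x62
body[2] add  r2, r1, #50 → r2=0x07
body[3] sub  r3, r4, r1 → r3=0xfd
body[4] xor  r2, r2, r3 → r2=0xfa
body[5] xor  r2, r3, r4 → r2=0x2f
epilogue: pop r3=0xc4, sp=0x9e
r2 is caller-saved → body value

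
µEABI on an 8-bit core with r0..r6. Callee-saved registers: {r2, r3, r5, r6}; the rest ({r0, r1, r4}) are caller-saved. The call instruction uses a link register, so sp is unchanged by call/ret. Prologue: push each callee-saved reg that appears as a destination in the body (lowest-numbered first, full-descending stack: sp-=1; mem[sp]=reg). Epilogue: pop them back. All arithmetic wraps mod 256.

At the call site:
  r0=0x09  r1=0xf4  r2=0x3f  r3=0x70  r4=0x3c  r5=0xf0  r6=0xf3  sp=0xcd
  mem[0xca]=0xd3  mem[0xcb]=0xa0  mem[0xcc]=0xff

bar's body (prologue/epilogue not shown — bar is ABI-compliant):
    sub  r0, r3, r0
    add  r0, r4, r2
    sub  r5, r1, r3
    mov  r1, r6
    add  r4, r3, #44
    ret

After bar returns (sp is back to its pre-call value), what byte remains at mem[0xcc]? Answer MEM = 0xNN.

prologue: push r5 -> mem[0xcc]=0xf0, sp=0xcc
body[0] sub  r0, r3, r0 -> r0=0x67
body[1] add  r0, r4, r2 -> r0=0x7b
body[2] sub  r5, r1, r3 -> r5=0x84
body[3] mov  r1, r6 -> r1=0xf3
body[4] add  r4, r3, #44 -> r4=0x9c
epilogue: pop r5=0xf0, sp=0xcd
prologue pushed ['r5'] at ['0xcc']

MEM = 0xf0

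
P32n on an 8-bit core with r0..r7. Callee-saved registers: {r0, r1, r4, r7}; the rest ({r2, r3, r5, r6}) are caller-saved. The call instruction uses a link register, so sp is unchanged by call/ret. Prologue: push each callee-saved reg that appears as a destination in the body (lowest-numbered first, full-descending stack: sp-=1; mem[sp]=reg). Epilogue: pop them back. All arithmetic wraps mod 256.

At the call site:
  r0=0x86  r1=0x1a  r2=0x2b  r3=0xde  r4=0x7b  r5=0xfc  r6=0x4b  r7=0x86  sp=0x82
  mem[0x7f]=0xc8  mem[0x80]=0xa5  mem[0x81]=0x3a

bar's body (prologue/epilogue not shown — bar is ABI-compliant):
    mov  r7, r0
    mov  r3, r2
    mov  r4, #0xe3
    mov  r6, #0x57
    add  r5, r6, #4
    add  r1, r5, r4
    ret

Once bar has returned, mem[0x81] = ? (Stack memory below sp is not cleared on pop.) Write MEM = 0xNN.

MEM = 0x1a

prologue: push r1 → mem[0x81]=0x1a, sp=0x81
prologue: push r4 → mem[0x80]=0x7b, sp=0x80
prologue: push r7 → mem[0x7f]=0x86, sp=0x7f
body[0] mov  r7, r0 → r7=0x86
body[1] mov  r3, r2 → r3=0x2b
body[2] mov  r4, #0xe3 → r4=0xe3
body[3] mov  r6, #0x57 → r6=0x57
body[4] add  r5, r6, #4 → r5=0x5b
body[5] add  r1, r5, r4 → r1=0x3e
epilogue: pop r7=0x86, sp=0x80
epilogue: pop r4=0x7b, sp=0x81
epilogue: pop r1=0x1a, sp=0x82
prologue pushed ['r1', 'r4', 'r7'] at ['0x81', '0x80', '0x7f']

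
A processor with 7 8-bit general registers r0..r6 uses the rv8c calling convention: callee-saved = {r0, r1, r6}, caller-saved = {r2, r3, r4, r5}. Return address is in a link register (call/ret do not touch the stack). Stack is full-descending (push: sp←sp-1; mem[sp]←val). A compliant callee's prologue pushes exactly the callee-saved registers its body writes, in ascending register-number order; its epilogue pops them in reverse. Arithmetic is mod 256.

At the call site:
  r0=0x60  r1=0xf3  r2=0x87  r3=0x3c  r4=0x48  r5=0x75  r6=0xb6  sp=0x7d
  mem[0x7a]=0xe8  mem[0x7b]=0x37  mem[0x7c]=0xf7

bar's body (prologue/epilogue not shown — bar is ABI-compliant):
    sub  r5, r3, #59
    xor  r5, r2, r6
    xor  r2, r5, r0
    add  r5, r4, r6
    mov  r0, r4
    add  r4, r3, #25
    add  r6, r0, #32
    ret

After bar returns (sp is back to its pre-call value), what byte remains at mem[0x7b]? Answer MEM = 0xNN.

prologue: push r0 → mem[0x7c]=0x60, sp=0x7c
prologue: push r6 → mem[0x7b]=0xb6, sp=0x7b
body[0] sub  r5, r3, #59 → r5=0x01
body[1] xor  r5, r2, r6 → r5=0x31
body[2] xor  r2, r5, r0 → r2=0x51
body[3] add  r5, r4, r6 → r5=0xfe
body[4] mov  r0, r4 → r0=0x48
body[5] add  r4, r3, #25 → r4=0x55
body[6] add  r6, r0, #32 → r6=0x68
epilogue: pop r6=0xb6, sp=0x7c
epilogue: pop r0=0x60, sp=0x7d
prologue pushed ['r0', 'r6'] at ['0x7c', '0x7b']

MEM = 0xb6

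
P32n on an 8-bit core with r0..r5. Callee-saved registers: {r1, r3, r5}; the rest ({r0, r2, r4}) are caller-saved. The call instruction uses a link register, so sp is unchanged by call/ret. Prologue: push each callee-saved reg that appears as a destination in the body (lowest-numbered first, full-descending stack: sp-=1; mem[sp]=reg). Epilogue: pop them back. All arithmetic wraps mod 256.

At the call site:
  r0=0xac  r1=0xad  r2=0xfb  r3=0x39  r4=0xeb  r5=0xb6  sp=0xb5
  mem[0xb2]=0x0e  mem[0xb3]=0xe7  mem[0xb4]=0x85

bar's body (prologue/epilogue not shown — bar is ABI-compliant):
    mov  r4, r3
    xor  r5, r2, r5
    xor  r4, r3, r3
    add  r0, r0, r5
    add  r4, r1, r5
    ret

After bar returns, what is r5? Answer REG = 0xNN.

prologue: push r5 → mem[0xb4]=0xb6, sp=0xb4
body[0] mov  r4, r3 → r4=0x39
body[1] xor  r5, r2, r5 → r5=0x4d
body[2] xor  r4, r3, r3 → r4=0x00
body[3] add  r0, r0, r5 → r0=0xf9
body[4] add  r4, r1, r5 → r4=0xfa
epilogue: pop r5=0xb6, sp=0xb5
r5 is callee-saved → restored

REG = 0xb6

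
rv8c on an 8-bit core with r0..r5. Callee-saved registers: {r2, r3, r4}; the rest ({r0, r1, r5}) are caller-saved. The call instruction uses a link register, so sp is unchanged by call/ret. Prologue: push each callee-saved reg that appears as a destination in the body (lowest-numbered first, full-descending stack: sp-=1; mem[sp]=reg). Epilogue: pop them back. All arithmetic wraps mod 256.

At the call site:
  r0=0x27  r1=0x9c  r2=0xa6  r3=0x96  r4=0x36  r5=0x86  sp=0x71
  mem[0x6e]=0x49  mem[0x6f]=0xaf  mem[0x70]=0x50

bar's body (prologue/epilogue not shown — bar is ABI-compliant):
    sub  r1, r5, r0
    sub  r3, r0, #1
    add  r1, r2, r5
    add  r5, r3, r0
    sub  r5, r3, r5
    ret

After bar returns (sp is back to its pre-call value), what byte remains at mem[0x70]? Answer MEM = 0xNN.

prologue: push r3 -> mem[0x70]=0x96, sp=0x70
body[0] sub  r1, r5, r0 -> r1=0x5f
body[1] sub  r3, r0, #1 -> r3=0x26
body[2] add  r1, r2, r5 -> r1=0x2c
body[3] add  r5, r3, r0 -> r5=0x4d
body[4] sub  r5, r3, r5 -> r5=0xd9
epilogue: pop r3=0x96, sp=0x71
prologue pushed ['r3'] at ['0x70']

MEM = 0x96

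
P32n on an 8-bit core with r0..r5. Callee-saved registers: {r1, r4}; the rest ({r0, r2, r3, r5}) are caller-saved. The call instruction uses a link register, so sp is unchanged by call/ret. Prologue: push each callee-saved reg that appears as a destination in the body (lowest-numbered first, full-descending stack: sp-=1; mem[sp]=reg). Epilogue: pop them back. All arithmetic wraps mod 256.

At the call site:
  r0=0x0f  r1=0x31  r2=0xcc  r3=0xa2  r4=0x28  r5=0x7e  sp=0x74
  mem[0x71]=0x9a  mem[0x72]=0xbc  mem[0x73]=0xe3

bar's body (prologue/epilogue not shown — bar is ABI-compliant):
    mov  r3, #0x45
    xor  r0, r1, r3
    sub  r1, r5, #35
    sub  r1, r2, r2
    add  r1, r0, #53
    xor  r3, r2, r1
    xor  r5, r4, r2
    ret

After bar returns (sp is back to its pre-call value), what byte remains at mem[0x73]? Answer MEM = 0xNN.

MEM = 0x31

prologue: push r1 → mem[0x73]=0x31, sp=0x73
body[0] mov  r3, #0x45 → r3=0x45
body[1] xor  r0, r1, r3 → r0=0x74
body[2] sub  r1, r5, #35 → r1=0x5b
body[3] sub  r1, r2, r2 → r1=0x00
body[4] add  r1, r0, #53 → r1=0xa9
body[5] xor  r3, r2, r1 → r3=0x65
body[6] xor  r5, r4, r2 → r5=0xe4
epilogue: pop r1=0x31, sp=0x74
prologue pushed ['r1'] at ['0x73']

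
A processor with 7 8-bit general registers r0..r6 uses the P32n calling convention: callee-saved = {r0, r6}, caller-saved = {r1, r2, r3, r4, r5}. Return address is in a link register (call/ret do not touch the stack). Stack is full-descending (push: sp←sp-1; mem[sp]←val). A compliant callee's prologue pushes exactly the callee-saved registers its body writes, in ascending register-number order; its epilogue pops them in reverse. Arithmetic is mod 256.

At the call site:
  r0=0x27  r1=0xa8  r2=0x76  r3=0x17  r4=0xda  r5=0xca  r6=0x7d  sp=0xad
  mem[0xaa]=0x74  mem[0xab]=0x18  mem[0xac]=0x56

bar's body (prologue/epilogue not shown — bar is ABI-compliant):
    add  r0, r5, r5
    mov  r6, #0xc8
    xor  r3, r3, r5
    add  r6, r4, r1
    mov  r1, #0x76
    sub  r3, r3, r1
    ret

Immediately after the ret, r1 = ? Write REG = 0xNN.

REG = 0x76

prologue: push r0 → mem[0xac]=0x27, sp=0xac
prologue: push r6 → mem[0xab]=0x7d, sp=0xab
body[0] add  r0, r5, r5 → r0=0x94
body[1] mov  r6, #0xc8 → r6=0xc8
body[2] xor  r3, r3, r5 → r3=0xdd
body[3] add  r6, r4, r1 → r6=0x82
body[4] mov  r1, #0x76 → r1=0x76
body[5] sub  r3, r3, r1 → r3=0x67
epilogue: pop r6=0x7d, sp=0xac
epilogue: pop r0=0x27, sp=0xad
r1 is caller-saved → body value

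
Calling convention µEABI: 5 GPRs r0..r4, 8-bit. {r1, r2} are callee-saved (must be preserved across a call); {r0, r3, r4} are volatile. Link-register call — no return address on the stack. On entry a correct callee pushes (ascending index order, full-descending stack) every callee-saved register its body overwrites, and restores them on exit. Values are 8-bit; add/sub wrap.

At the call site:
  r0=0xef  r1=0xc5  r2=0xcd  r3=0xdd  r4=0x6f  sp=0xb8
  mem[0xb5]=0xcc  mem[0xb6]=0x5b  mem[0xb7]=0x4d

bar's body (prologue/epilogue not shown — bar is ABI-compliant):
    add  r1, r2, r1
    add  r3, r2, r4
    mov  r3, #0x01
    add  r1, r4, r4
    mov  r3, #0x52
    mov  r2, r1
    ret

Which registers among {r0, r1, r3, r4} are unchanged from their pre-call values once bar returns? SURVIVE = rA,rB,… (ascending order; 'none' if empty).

SURVIVE = r0,r1,r4

prologue: push r1 -> mem[0xb7]=0xc5, sp=0xb7
prologue: push r2 -> mem[0xb6]=0xcd, sp=0xb6
body[0] add  r1, r2, r1 -> r1=0x92
body[1] add  r3, r2, r4 -> r3=0x3c
body[2] mov  r3, #0x01 -> r3=0x01
body[3] add  r1, r4, r4 -> r1=0xde
body[4] mov  r3, #0x52 -> r3=0x52
body[5] mov  r2, r1 -> r2=0xde
epilogue: pop r2=0xcd, sp=0xb7
epilogue: pop r1=0xc5, sp=0xb8
r0: caller-saved, written=False
r1: callee-saved, written=True
r3: caller-saved, written=True
r4: caller-saved, written=False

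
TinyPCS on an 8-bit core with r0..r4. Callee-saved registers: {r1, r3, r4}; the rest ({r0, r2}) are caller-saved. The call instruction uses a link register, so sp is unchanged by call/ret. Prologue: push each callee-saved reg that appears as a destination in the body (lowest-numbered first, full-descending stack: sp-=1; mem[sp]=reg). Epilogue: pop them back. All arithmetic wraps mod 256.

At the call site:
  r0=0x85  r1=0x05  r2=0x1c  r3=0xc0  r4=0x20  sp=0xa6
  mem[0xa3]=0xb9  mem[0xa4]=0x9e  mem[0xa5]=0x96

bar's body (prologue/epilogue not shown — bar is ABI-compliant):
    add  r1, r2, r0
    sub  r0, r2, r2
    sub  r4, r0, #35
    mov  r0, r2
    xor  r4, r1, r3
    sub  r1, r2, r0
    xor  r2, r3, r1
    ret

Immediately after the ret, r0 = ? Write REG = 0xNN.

REG = 0x1c

prologue: push r1 → mem[0xa5]=0x05, sp=0xa5
prologue: push r4 → mem[0xa4]=0x20, sp=0xa4
body[0] add  r1, r2, r0 → r1=0xa1
body[1] sub  r0, r2, r2 → r0=0x00
body[2] sub  r4, r0, #35 → r4=0xdd
body[3] mov  r0, r2 → r0=0x1c
body[4] xor  r4, r1, r3 → r4=0x61
body[5] sub  r1, r2, r0 → r1=0x00
body[6] xor  r2, r3, r1 → r2=0xc0
epilogue: pop r4=0x20, sp=0xa5
epilogue: pop r1=0x05, sp=0xa6
r0 is caller-saved → body value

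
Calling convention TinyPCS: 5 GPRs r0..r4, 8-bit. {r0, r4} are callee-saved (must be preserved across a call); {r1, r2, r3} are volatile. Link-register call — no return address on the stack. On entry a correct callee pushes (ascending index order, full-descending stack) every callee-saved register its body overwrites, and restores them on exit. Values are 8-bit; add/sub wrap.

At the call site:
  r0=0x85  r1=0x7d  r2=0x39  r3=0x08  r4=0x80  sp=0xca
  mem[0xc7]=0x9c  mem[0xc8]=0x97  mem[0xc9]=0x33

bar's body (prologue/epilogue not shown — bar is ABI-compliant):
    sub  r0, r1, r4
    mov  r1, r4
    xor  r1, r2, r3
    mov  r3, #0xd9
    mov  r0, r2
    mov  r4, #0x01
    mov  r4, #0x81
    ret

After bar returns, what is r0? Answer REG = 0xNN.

prologue: push r0 → mem[0xc9]=0x85, sp=0xc9
prologue: push r4 → mem[0xc8]=0x80, sp=0xc8
body[0] sub  r0, r1, r4 → r0=0xfd
body[1] mov  r1, r4 → r1=0x80
body[2] xor  r1, r2, r3 → r1=0x31
body[3] mov  r3, #0xd9 → r3=0xd9
body[4] mov  r0, r2 → r0=0x39
body[5] mov  r4, #0x01 → r4=0x01
body[6] mov  r4, #0x81 → r4=0x81
epilogue: pop r4=0x80, sp=0xc9
epilogue: pop r0=0x85, sp=0xca
r0 is callee-saved → restored

REG = 0x85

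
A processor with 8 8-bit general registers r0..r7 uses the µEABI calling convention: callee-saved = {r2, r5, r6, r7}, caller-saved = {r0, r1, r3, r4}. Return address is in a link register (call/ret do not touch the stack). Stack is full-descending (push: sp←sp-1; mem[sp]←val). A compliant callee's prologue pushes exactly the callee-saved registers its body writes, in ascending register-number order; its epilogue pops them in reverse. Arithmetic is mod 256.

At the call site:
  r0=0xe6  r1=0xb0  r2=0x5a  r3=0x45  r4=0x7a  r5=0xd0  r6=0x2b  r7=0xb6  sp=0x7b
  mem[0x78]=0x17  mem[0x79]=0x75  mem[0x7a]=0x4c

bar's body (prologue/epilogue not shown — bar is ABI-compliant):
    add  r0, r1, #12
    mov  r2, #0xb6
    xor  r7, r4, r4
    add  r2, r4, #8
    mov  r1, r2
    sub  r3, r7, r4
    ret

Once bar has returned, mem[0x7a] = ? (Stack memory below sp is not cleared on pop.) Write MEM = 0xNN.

prologue: push r2 -> mem[0x7a]=0x5a, sp=0x7a
prologue: push r7 -> mem[0x79]=0xb6, sp=0x79
body[0] add  r0, r1, #12 -> r0=0xbc
body[1] mov  r2, #0xb6 -> r2=0xb6
body[2] xor  r7, r4, r4 -> r7=0x00
body[3] add  r2, r4, #8 -> r2=0x82
body[4] mov  r1, r2 -> r1=0x82
body[5] sub  r3, r7, r4 -> r3=0x86
epilogue: pop r7=0xb6, sp=0x7a
epilogue: pop r2=0x5a, sp=0x7b
prologue pushed ['r2', 'r7'] at ['0x7a', '0x79']

MEM = 0x5a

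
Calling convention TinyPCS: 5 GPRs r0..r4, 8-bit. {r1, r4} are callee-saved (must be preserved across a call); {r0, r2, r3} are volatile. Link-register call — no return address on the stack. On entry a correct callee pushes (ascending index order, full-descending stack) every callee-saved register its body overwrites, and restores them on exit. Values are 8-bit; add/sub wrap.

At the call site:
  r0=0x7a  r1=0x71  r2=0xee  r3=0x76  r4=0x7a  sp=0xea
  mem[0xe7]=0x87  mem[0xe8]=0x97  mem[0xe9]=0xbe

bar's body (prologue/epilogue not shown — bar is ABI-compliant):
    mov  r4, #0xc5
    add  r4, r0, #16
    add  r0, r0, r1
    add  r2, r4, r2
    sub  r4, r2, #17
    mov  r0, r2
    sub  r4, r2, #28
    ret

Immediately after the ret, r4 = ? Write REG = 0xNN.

REG = 0x7a

prologue: push r4 -> mem[0xe9]=0x7a, sp=0xe9
body[0] mov  r4, #0xc5 -> r4=0xc5
body[1] add  r4, r0, #16 -> r4=0x8a
body[2] add  r0, r0, r1 -> r0=0xeb
body[3] add  r2, r4, r2 -> r2=0x78
body[4] sub  r4, r2, #17 -> r4=0x67
body[5] mov  r0, r2 -> r0=0x78
body[6] sub  r4, r2, #28 -> r4=0x5c
epilogue: pop r4=0x7a, sp=0xea
r4 is callee-saved -> restored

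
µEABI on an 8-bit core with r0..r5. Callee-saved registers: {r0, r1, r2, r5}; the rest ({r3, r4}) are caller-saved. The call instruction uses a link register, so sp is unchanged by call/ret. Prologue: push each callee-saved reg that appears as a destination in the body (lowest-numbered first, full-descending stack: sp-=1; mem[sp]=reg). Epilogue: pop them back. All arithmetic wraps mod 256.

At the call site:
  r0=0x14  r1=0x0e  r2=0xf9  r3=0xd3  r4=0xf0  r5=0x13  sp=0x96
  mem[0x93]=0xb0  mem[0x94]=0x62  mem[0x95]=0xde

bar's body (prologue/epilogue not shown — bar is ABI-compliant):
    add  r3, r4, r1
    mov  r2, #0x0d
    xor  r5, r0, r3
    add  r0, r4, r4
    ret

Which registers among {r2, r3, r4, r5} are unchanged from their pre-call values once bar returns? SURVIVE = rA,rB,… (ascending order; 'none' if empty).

SURVIVE = r2,r4,r5

prologue: push r0 → mem[0x95]=0x14, sp=0x95
prologue: push r2 → mem[0x94]=0xf9, sp=0x94
prologue: push r5 → mem[0x93]=0x13, sp=0x93
body[0] add  r3, r4, r1 → r3=0xfe
body[1] mov  r2, #0x0d → r2=0x0d
body[2] xor  r5, r0, r3 → r5=0xea
body[3] add  r0, r4, r4 → r0=0xe0
epilogue: pop r5=0x13, sp=0x94
epilogue: pop r2=0xf9, sp=0x95
epilogue: pop r0=0x14, sp=0x96
r2: callee-saved, written=True
r3: caller-saved, written=True
r4: caller-saved, written=False
r5: callee-saved, written=True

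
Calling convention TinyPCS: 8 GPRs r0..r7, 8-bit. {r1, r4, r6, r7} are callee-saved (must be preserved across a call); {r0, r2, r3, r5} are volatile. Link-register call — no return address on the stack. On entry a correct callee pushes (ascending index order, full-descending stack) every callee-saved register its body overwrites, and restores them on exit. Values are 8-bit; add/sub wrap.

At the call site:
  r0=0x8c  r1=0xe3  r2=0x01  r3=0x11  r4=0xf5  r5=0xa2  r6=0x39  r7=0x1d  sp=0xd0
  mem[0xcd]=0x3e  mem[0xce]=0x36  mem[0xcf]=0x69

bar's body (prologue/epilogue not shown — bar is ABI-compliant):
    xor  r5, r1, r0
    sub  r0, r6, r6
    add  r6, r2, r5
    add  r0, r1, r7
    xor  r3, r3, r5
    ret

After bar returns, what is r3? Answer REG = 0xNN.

REG = 0x7e

prologue: push r6 -> mem[0xcf]=0x39, sp=0xcf
body[0] xor  r5, r1, r0 -> r5=0x6f
body[1] sub  r0, r6, r6 -> r0=0x00
body[2] add  r6, r2, r5 -> r6=0x70
body[3] add  r0, r1, r7 -> r0=0x00
body[4] xor  r3, r3, r5 -> r3=0x7e
epilogue: pop r6=0x39, sp=0xd0
r3 is caller-saved -> body value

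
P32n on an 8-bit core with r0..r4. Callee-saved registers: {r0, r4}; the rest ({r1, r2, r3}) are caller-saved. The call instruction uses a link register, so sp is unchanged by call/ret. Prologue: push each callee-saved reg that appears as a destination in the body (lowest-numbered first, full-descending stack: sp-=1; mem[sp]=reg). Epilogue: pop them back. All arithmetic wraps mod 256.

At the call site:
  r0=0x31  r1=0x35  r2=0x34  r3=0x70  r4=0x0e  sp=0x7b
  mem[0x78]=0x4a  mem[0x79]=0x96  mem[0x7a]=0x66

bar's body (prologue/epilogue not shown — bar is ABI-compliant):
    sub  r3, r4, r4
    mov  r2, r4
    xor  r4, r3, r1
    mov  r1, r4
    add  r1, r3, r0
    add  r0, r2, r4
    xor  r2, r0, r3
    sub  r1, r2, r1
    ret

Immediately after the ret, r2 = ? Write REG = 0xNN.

REG = 0x43

prologue: push r0 → mem[0x7a]=0x31, sp=0x7a
prologue: push r4 → mem[0x79]=0x0e, sp=0x79
body[0] sub  r3, r4, r4 → r3=0x00
body[1] mov  r2, r4 → r2=0x0e
body[2] xor  r4, r3, r1 → r4=0x35
body[3] mov  r1, r4 → r1=0x35
body[4] add  r1, r3, r0 → r1=0x31
body[5] add  r0, r2, r4 → r0=0x43
body[6] xor  r2, r0, r3 → r2=0x43
body[7] sub  r1, r2, r1 → r1=0x12
epilogue: pop r4=0x0e, sp=0x7a
epilogue: pop r0=0x31, sp=0x7b
r2 is caller-saved → body value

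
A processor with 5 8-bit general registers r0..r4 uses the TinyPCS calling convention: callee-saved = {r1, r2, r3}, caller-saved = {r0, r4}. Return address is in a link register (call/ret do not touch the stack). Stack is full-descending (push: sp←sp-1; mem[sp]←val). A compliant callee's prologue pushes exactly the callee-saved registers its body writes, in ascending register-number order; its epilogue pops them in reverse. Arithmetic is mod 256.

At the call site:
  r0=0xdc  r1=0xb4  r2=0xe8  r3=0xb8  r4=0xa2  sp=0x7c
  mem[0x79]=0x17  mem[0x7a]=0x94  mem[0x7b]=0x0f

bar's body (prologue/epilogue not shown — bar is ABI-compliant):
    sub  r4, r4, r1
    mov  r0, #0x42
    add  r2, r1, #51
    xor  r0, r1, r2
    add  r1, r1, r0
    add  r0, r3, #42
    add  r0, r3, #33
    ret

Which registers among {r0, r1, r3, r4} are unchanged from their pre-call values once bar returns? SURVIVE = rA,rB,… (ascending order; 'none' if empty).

prologue: push r1 -> mem[0x7b]=0xb4, sp=0x7b
prologue: push r2 -> mem[0x7a]=0xe8, sp=0x7a
body[0] sub  r4, r4, r1 -> r4=0xee
body[1] mov  r0, #0x42 -> r0=0x42
body[2] add  r2, r1, #51 -> r2=0xe7
body[3] xor  r0, r1, r2 -> r0=0x53
body[4] add  r1, r1, r0 -> r1=0x07
body[5] add  r0, r3, #42 -> r0=0xe2
body[6] add  r0, r3, #33 -> r0=0xd9
epilogue: pop r2=0xe8, sp=0x7b
epilogue: pop r1=0xb4, sp=0x7c
r0: caller-saved, written=True
r1: callee-saved, written=True
r3: callee-saved, written=False
r4: caller-saved, written=True

SURVIVE = r1,r3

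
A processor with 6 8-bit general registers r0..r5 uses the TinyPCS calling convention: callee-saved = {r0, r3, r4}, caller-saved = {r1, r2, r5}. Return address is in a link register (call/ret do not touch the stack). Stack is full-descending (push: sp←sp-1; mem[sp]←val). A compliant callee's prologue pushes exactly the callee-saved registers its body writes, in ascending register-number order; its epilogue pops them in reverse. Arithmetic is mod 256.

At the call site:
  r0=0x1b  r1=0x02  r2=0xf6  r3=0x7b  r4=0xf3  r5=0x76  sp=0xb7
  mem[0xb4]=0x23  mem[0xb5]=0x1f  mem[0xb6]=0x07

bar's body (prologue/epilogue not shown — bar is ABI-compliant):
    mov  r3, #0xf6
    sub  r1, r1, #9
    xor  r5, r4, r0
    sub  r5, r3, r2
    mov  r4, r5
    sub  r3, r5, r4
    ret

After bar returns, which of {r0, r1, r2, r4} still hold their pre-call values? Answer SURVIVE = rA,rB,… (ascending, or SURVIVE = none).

SURVIVE = r0,r2,r4

prologue: push r3 -> mem[0xb6]=0x7b, sp=0xb6
prologue: push r4 -> mem[0xb5]=0xf3, sp=0xb5
body[0] mov  r3, #0xf6 -> r3=0xf6
body[1] sub  r1, r1, #9 -> r1=0xf9
body[2] xor  r5, r4, r0 -> r5=0xe8
body[3] sub  r5, r3, r2 -> r5=0x00
body[4] mov  r4, r5 -> r4=0x00
body[5] sub  r3, r5, r4 -> r3=0x00
epilogue: pop r4=0xf3, sp=0xb6
epilogue: pop r3=0x7b, sp=0xb7
r0: callee-saved, written=False
r1: caller-saved, written=True
r2: caller-saved, written=False
r4: callee-saved, written=True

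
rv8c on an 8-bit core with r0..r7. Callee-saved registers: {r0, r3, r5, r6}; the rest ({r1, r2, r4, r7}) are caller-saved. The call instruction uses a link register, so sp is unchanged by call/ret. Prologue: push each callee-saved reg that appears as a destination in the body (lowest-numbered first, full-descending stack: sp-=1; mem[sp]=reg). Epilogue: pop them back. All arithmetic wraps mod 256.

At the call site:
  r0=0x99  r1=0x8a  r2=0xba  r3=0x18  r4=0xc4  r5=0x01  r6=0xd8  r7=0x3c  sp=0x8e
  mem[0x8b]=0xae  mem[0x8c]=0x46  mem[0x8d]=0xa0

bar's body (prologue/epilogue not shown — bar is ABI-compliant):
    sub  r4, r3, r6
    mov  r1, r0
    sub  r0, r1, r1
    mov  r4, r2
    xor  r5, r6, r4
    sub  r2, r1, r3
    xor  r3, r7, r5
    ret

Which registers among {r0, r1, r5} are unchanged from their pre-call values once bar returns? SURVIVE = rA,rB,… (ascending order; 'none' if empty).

prologue: push r0 → mem[0x8d]=0x99, sp=0x8d
prologue: push r3 → mem[0x8c]=0x18, sp=0x8c
prologue: push r5 → mem[0x8b]=0x01, sp=0x8b
body[0] sub  r4, r3, r6 → r4=0x40
body[1] mov  r1, r0 → r1=0x99
body[2] sub  r0, r1, r1 → r0=0x00
body[3] mov  r4, r2 → r4=0xba
body[4] xor  r5, r6, r4 → r5=0x62
body[5] sub  r2, r1, r3 → r2=0x81
body[6] xor  r3, r7, r5 → r3=0x5e
epilogue: pop r5=0x01, sp=0x8c
epilogue: pop r3=0x18, sp=0x8d
epilogue: pop r0=0x99, sp=0x8e
r0: callee-saved, written=True
r1: caller-saved, written=True
r5: callee-saved, written=True

SURVIVE = r0,r5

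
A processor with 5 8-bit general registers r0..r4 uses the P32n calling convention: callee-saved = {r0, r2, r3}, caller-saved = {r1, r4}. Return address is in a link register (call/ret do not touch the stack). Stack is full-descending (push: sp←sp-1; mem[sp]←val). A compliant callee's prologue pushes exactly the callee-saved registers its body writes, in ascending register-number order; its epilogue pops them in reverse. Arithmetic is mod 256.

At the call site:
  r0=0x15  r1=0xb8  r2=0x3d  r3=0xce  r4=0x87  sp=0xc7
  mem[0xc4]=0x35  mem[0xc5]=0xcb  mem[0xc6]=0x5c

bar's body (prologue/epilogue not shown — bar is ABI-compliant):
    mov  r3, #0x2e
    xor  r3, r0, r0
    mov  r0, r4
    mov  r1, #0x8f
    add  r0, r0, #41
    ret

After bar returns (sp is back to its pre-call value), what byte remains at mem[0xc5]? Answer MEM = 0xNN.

MEM = 0xce

prologue: push r0 -> mem[0xc6]=0x15, sp=0xc6
prologue: push r3 -> mem[0xc5]=0xce, sp=0xc5
body[0] mov  r3, #0x2e -> r3=0x2e
body[1] xor  r3, r0, r0 -> r3=0x00
body[2] mov  r0, r4 -> r0=0x87
body[3] mov  r1, #0x8f -> r1=0x8f
body[4] add  r0, r0, #41 -> r0=0xb0
epilogue: pop r3=0xce, sp=0xc6
epilogue: pop r0=0x15, sp=0xc7
prologue pushed ['r0', 'r3'] at ['0xc6', '0xc5']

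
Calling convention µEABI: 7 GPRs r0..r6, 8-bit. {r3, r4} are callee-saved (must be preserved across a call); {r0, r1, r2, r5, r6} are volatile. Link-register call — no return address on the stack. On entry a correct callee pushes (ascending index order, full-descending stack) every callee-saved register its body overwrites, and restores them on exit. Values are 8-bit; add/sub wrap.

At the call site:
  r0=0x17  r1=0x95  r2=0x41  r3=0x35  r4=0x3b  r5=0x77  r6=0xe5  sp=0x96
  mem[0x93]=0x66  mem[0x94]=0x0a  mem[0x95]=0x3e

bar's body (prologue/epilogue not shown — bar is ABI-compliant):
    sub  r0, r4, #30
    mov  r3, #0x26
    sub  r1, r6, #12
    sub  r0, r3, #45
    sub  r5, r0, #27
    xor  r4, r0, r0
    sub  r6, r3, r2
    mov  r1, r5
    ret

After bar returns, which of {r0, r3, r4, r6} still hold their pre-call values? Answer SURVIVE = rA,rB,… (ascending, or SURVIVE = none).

prologue: push r3 -> mem[0x95]=0x35, sp=0x95
prologue: push r4 -> mem[0x94]=0x3b, sp=0x94
body[0] sub  r0, r4, #30 -> r0=0x1d
body[1] mov  r3, #0x26 -> r3=0x26
body[2] sub  r1, r6, #12 -> r1=0xd9
body[3] sub  r0, r3, #45 -> r0=0xf9
body[4] sub  r5, r0, #27 -> r5=0xde
body[5] xor  r4, r0, r0 -> r4=0x00
body[6] sub  r6, r3, r2 -> r6=0xe5
body[7] mov  r1, r5 -> r1=0xde
epilogue: pop r4=0x3b, sp=0x95
epilogue: pop r3=0x35, sp=0x96
r0: caller-saved, written=True
r3: callee-saved, written=True
r4: callee-saved, written=True
r6: caller-saved, written=True

SURVIVE = r3,r4,r6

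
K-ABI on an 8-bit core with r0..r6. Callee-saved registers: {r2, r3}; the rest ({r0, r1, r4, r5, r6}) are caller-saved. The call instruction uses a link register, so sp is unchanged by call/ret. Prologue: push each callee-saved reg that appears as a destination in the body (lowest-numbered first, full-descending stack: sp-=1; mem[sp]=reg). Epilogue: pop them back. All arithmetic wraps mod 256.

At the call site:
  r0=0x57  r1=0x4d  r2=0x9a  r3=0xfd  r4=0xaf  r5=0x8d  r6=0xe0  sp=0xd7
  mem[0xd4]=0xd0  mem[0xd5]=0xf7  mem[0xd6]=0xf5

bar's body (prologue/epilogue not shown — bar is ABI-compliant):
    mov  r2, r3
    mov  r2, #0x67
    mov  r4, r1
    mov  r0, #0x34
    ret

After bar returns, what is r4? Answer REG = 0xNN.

prologue: push r2 → mem[0xd6]=0x9a, sp=0xd6
body[0] mov  r2, r3 → r2=0xfd
body[1] mov  r2, #0x67 → r2=0x67
body[2] mov  r4, r1 → r4=0x4d
body[3] mov  r0, #0x34 → r0=0x34
epilogue: pop r2=0x9a, sp=0xd7
r4 is caller-saved → body value

REG = 0x4d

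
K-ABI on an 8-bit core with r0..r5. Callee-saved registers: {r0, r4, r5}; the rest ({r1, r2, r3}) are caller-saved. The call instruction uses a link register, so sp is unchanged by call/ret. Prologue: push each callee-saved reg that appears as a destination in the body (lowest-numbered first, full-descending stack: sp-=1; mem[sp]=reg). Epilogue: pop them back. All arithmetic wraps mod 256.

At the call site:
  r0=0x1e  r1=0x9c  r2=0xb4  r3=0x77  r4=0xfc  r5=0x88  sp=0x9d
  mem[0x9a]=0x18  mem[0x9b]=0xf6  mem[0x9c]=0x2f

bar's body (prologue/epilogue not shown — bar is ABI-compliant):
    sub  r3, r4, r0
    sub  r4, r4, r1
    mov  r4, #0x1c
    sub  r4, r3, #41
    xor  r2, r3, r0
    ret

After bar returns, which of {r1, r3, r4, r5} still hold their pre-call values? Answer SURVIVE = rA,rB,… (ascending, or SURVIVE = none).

prologue: push r4 → mem[0x9c]=0xfc, sp=0x9c
body[0] sub  r3, r4, r0 → r3=0xde
body[1] sub  r4, r4, r1 → r4=0x60
body[2] mov  r4, #0x1c → r4=0x1c
body[3] sub  r4, r3, #41 → r4=0xb5
body[4] xor  r2, r3, r0 → r2=0xc0
epilogue: pop r4=0xfc, sp=0x9d
r1: caller-saved, written=False
r3: caller-saved, written=True
r4: callee-saved, written=True
r5: callee-saved, written=False

SURVIVE = r1,r4,r5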